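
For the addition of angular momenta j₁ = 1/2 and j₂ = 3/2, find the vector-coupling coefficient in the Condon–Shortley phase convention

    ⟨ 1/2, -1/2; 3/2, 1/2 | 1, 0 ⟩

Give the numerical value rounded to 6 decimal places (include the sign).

-0.707107  (= −√(1/2))

triangle: 1!·0!·2!/4! = 2/24
(j±m)!: 0!·1!·2!·1!·1!·1! = 2
prefactor² = (2J+1)·Δ·N² = 1/2
  k=1: −1/(1!·0!·0!·1!·0!·1!) = -1
Σ = -1  ⇒  CG² = 1/2·(-1)² = 1/2
CG = −√(1/2) = -0.707107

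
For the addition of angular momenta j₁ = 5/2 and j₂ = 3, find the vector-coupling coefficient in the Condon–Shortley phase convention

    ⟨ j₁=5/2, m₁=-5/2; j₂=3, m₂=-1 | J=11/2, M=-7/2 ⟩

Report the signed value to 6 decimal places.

+0.522233

√[12·0!5!6!/12! · 0!5!2!4!2!9!] = √(99532800/11)
  +(−1)^0/∏(0,0,5,2,0,4)! = 1/5760  (running 1/5760)
⟨..|..⟩ = √(99532800/11)·(1/5760) = +0.522233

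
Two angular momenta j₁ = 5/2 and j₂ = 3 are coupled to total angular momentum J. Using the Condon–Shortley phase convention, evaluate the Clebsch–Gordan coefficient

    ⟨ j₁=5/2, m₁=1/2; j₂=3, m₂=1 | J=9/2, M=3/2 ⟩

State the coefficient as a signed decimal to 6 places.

-0.147122  (= −√(5/231))

triangle: 1!×4!×5!/11! = 2880/39916800
(j±m)!: 3!×2!×4!×2!×6!×3! = 2488320
prefactor² = (2J+1)×Δ×N² = 138240/77
  k=0: +1/(0!×1!×2!×4!×2!×1!) = 1/96
  k=1: −1/(1!×0!×1!×3!×3!×2!) = -1/72
Σ = -1/288  ⇒  CG² = 138240/77×(-1/288)² = 5/231
CG = −√(5/231) = -0.147122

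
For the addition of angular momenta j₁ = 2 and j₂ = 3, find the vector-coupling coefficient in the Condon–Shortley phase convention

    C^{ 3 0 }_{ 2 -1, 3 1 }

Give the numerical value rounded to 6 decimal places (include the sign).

+√(1/30) ≈ +0.182574

triangle: 2!·2!·4!/9! = 96/362880
(j±m)!: 1!·3!·4!·2!·3!·3! = 10368
prefactor² = (2J+1)·Δ·N² = 96/5
  k=1: −1/(1!·1!·2!·3!·0!·1!) = -1/12
  k=2: +1/(2!·0!·1!·2!·1!·2!) = 1/8
Σ = 1/24  ⇒  CG² = 96/5·1/24² = 1/30
CG = +√(1/30) = +0.182574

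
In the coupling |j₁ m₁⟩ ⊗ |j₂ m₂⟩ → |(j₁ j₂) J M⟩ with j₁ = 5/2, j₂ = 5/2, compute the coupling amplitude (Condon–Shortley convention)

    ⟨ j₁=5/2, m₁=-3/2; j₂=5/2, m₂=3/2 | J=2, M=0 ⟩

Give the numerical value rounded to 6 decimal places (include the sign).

triangle: 3!×2!×2!/8! = 24/40320
(j±m)!: 1!×4!×4!×1!×2!×2! = 2304
prefactor² = (2J+1)×Δ×N² = 48/7
  k=2: +1/(2!×1!×2!×2!×0!×0!) = 1/8
  k=3: −1/(3!×0!×1!×1!×1!×1!) = -1/6
Σ = -1/24  ⇒  CG² = 48/7×(-1/24)² = 1/84
CG = −√(1/84) = -0.109109

−√(1/84) = -0.109109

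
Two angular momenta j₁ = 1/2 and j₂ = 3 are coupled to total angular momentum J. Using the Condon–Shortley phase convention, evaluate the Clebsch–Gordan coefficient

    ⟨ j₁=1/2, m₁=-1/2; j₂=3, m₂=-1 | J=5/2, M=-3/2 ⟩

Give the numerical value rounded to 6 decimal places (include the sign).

−√(2/7) = -0.534522

j₁+j₂−J=1  J+j₁−j₂=0  J−j₁+j₂=5  j₁+j₂+J+1=7
(j₁±m₁, j₂±m₂, J±M) = (0,1,2,4,1,4)
P² = 1152/7
sum k=1..1:
  [1] −1/24 = -1/24
S = -1/24
C² = P²·S² = 2/7 ; C = -0.534522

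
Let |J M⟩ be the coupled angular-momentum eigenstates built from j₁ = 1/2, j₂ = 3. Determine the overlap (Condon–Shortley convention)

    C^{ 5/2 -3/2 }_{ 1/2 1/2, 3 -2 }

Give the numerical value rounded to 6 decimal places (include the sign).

+√(5/7) = +0.845154

j₁+j₂−J=1  J+j₁−j₂=0  J−j₁+j₂=5  j₁+j₂+J+1=7
(j₁±m₁, j₂±m₂, J±M) = (1,0,1,5,1,4)
P² = 2880/7
sum k=0..0:
  [0] +1/24 = 1/24
S = 1/24
C² = P²·S² = 5/7 ; C = +0.845154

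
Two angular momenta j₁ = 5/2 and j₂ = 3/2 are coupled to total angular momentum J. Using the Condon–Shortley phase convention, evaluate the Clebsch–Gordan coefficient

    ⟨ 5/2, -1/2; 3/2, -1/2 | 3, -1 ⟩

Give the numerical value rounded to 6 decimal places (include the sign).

+√(1/60) ≈ +0.129099

triangle: 1!·4!·2!/8! = 48/40320
(j±m)!: 2!·3!·1!·2!·2!·4! = 1152
prefactor² = (2J+1)·Δ·N² = 48/5
  k=0: +1/(0!·1!·3!·1!·1!·1!) = 1/6
  k=1: −1/(1!·0!·2!·0!·2!·2!) = -1/8
Σ = 1/24  ⇒  CG² = 48/5·1/24² = 1/60
CG = +√(1/60) = +0.129099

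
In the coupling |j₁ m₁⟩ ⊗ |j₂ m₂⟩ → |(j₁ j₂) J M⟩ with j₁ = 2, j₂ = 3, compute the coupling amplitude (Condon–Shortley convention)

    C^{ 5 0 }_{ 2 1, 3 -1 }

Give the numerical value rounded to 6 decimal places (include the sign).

j₁+j₂−J=0  J+j₁−j₂=4  J−j₁+j₂=6  j₁+j₂+J+1=11
(j₁±m₁, j₂±m₂, J±M) = (3,1,2,4,5,5)
P² = 138240/7
sum k=0..0:
  [0] +1/288 = 1/288
S = 1/288
C² = P²·S² = 5/21 ; C = +0.487950

+√(5/21) ≈ +0.487950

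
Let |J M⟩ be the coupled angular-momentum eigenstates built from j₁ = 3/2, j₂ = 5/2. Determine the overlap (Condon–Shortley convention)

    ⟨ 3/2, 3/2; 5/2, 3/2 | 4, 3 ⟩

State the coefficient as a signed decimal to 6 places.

+√(5/8) ≈ +0.790569

√[9·0!3!5!/9! · 3!0!4!1!7!1!] = √(12960)
  +(−1)^0/∏(0,0,0,4,3,1)! = 1/144  (running 1/144)
⟨..|..⟩ = √(12960)·(1/144) = +0.790569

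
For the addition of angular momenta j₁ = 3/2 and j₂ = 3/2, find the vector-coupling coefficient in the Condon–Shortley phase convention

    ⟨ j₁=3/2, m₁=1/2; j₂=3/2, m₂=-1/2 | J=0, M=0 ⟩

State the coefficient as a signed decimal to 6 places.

-0.500000

√[1·3!0!0!/4! · 2!1!1!2!0!0!] = √(1)
  +(−1)^1/∏(1,2,0,0,0,0)! = -1/2  (running -1/2)
⟨..|..⟩ = √(1)·(-1/2) = -0.500000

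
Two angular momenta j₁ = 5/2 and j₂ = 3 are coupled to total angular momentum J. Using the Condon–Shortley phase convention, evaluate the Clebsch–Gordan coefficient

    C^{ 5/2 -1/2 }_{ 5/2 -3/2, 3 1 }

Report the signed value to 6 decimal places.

√[6·3!2!3!/9! · 1!4!4!2!2!3!] = √(576/35)
  +(−1)^2/∏(2,1,2,2,0,1)! = 1/8  (running 1/8)
  +(−1)^3/∏(3,0,1,1,1,2)! = -1/12  (running 1/24)
⟨..|..⟩ = √(576/35)·(1/24) = +0.169031

+√(1/35) ≈ +0.169031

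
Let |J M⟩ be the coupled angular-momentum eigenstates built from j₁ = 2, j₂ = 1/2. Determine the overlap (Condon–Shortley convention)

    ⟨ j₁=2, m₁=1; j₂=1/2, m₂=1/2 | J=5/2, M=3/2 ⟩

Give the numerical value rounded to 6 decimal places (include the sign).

+√(4/5) ≈ +0.894427

√[6·0!4!1!/6! · 3!1!1!0!4!1!] = √(144/5)
  +(−1)^0/∏(0,0,1,1,3,0)! = 1/6  (running 1/6)
⟨..|..⟩ = √(144/5)·(1/6) = +0.894427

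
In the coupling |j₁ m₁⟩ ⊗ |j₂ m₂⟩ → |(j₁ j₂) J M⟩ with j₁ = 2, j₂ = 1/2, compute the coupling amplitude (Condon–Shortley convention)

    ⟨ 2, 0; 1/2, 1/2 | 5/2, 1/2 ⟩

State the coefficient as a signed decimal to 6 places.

√[6·0!4!1!/6! · 2!2!1!0!3!2!] = √(48/5)
  +(−1)^0/∏(0,0,2,1,2,0)! = 1/4  (running 1/4)
⟨..|..⟩ = √(48/5)·(1/4) = +0.774597

+0.774597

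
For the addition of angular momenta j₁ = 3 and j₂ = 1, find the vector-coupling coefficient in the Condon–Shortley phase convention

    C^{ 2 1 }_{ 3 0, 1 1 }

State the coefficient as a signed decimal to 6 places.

+√(1/7) ≈ +0.377964

triangle: 2!×4!×0!/7! = 48/5040
(j±m)!: 3!×3!×2!×0!×3!×1! = 432
prefactor² = (2J+1)×Δ×N² = 144/7
  k=2: +1/(2!×0!×1!×0!×3!×0!) = 1/12
Σ = 1/12  ⇒  CG² = 144/7×1/12² = 1/7
CG = +√(1/7) = +0.377964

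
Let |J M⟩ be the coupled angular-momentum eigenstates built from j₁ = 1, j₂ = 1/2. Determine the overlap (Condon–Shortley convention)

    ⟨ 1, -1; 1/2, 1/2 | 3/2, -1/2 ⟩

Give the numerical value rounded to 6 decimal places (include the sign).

+0.577350

triangle: 0!×2!×1!/4! = 2/24
(j±m)!: 0!×2!×1!×0!×1!×2! = 4
prefactor² = (2J+1)×Δ×N² = 4/3
  k=0: +1/(0!×0!×2!×1!×0!×0!) = 1/2
Σ = 1/2  ⇒  CG² = 4/3×1/2² = 1/3
CG = +√(1/3) = +0.577350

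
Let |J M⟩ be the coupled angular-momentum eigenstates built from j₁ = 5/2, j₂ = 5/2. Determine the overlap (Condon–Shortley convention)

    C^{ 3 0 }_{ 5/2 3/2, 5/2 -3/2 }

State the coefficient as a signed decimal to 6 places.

+0.521749  (= +√(49/180))

j₁+j₂−J=2  J+j₁−j₂=3  J−j₁+j₂=3  j₁+j₂+J+1=9
(j₁±m₁, j₂±m₂, J±M) = (4,1,1,4,3,3)
P² = 144/5
sum k=0..1:
  [0] +1/8 = 1/8
  [1] −1/36 = -1/36
S = 7/72
C² = P²·S² = 49/180 ; C = +0.521749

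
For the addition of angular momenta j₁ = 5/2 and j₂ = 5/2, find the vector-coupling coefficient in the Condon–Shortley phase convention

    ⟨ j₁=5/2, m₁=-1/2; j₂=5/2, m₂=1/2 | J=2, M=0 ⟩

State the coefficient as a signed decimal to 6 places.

+√(4/21) = +0.436436

√[5·3!2!2!/8! · 2!3!3!2!2!2!] = √(12/7)
  +(−1)^1/∏(1,2,2,2,0,0)! = -1/8  (running -1/8)
  +(−1)^2/∏(2,1,1,1,1,1)! = 1/2  (running 3/8)
  +(−1)^3/∏(3,0,0,0,2,2)! = -1/24  (running 1/3)
⟨..|..⟩ = √(12/7)·(1/3) = +0.436436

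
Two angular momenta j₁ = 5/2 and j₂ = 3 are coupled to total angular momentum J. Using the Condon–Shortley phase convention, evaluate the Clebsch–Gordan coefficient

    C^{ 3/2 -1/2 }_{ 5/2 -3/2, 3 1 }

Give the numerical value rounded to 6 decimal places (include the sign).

triangle: 4!·1!·2!/8! = 48/40320
(j±m)!: 1!·4!·4!·2!·1!·2! = 2304
prefactor² = (2J+1)·Δ·N² = 384/35
  k=3: −1/(3!·1!·1!·1!·0!·1!) = -1/6
  k=4: +1/(4!·0!·0!·0!·1!·2!) = 1/48
Σ = -7/48  ⇒  CG² = 384/35·(-7/48)² = 7/30
CG = −√(7/30) = -0.483046

-0.483046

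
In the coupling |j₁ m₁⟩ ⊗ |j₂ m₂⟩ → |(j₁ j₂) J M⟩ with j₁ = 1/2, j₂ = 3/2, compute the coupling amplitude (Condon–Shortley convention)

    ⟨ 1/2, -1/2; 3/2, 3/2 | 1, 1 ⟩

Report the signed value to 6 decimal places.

-0.866025  (= −√(3/4))

j₁+j₂−J=1  J+j₁−j₂=0  J−j₁+j₂=2  j₁+j₂+J+1=4
(j₁±m₁, j₂±m₂, J±M) = (0,1,3,0,2,0)
P² = 3
sum k=1..1:
  [1] −1/2 = -1/2
S = -1/2
C² = P²·S² = 3/4 ; C = -0.866025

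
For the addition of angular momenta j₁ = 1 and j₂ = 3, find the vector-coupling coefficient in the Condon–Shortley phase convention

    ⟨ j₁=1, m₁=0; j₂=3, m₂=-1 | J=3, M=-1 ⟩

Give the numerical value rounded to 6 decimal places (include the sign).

√[7·1!1!5!/8! · 1!1!2!4!2!4!] = √(48)
  +(−1)^0/∏(0,1,1,2,0,3)! = 1/12  (running 1/12)
  +(−1)^1/∏(1,0,0,1,1,4)! = -1/24  (running 1/24)
⟨..|..⟩ = √(48)·(1/24) = +0.288675

+√(1/12) = +0.288675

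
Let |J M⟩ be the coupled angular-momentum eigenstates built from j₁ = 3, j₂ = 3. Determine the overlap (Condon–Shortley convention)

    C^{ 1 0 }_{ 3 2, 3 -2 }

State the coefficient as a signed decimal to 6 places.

-0.377964

√[3·5!1!1!/8! · 5!1!1!5!1!1!] = √(900/7)
  +(−1)^0/∏(0,5,1,1,0,0)! = 1/120  (running 1/120)
  +(−1)^1/∏(1,4,0,0,1,1)! = -1/24  (running -1/30)
⟨..|..⟩ = √(900/7)·(-1/30) = -0.377964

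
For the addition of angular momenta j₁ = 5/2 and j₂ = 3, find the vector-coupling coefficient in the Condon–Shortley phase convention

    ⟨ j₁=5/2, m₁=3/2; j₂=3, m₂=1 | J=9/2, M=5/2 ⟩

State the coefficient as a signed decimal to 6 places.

triangle: 1!×4!×5!/11! = 2880/39916800
(j±m)!: 4!×1!×4!×2!×7!×2! = 11612160
prefactor² = (2J+1)×Δ×N² = 92160/11
  k=0: +1/(0!×1!×1!×4!×3!×1!) = 1/144
  k=1: −1/(1!×0!×0!×3!×4!×2!) = -1/288
Σ = 1/288  ⇒  CG² = 92160/11×1/288² = 10/99
CG = +√(10/99) = +0.317821

+0.317821  (= +√(10/99))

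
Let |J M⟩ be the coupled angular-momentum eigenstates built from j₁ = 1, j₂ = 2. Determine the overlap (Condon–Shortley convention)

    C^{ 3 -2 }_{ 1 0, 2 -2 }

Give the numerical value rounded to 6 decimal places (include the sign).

j₁+j₂−J=0  J+j₁−j₂=2  J−j₁+j₂=4  j₁+j₂+J+1=7
(j₁±m₁, j₂±m₂, J±M) = (1,1,0,4,1,5)
P² = 192
sum k=0..0:
  [0] +1/24 = 1/24
S = 1/24
C² = P²·S² = 1/3 ; C = +0.577350

+0.577350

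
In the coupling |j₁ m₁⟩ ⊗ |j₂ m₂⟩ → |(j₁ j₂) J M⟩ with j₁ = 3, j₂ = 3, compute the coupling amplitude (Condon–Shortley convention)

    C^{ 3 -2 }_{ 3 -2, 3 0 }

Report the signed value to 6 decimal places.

√[7·3!3!3!/10! · 1!5!3!3!1!5!] = √(216)
  +(−1)^2/∏(2,1,3,1,0,2)! = 1/24  (running 1/24)
  +(−1)^3/∏(3,0,2,0,1,3)! = -1/72  (running 1/36)
⟨..|..⟩ = √(216)·(1/36) = +0.408248

+√(1/6) = +0.408248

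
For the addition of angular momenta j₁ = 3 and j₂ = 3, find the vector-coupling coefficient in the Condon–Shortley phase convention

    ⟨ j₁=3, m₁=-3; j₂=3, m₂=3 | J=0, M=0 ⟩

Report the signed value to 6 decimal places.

triangle: 6!×0!×0!/7! = 720/5040
(j±m)!: 0!×6!×6!×0!×0!×0! = 518400
prefactor² = (2J+1)×Δ×N² = 518400/7
  k=6: +1/(6!×0!×0!×0!×0!×0!) = 1/720
Σ = 1/720  ⇒  CG² = 518400/7×1/720² = 1/7
CG = +√(1/7) = +0.377964

+0.377964  (= +√(1/7))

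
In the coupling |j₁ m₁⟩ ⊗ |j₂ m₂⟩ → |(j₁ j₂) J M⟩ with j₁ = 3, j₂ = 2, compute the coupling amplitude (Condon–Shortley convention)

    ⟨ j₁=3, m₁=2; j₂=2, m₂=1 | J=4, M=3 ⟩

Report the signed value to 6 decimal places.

j₁+j₂−J=1  J+j₁−j₂=5  J−j₁+j₂=3  j₁+j₂+J+1=10
(j₁±m₁, j₂±m₂, J±M) = (5,1,3,1,7,1)
P² = 6480
sum k=0..1:
  [0] +1/144 = 1/144
  [1] −1/240 = -1/240
S = 1/360
C² = P²·S² = 1/20 ; C = +0.223607

+√(1/20) = +0.223607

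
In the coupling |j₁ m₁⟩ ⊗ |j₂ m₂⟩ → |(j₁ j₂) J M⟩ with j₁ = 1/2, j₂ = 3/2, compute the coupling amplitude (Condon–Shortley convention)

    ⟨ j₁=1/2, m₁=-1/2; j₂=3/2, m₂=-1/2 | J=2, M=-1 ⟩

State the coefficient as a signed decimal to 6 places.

+√(3/4) ≈ +0.866025

triangle: 0!×1!×3!/5! = 6/120
(j±m)!: 0!×1!×1!×2!×1!×3! = 12
prefactor² = (2J+1)×Δ×N² = 3
  k=0: +1/(0!×0!×1!×1!×0!×2!) = 1/2
Σ = 1/2  ⇒  CG² = 3×1/2² = 3/4
CG = +√(3/4) = +0.866025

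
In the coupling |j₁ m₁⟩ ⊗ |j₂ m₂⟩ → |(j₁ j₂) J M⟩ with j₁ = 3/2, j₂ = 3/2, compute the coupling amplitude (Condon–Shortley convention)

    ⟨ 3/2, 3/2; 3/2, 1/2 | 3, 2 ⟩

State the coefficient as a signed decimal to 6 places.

√[7·0!3!3!/7! · 3!0!2!1!5!1!] = √(72)
  +(−1)^0/∏(0,0,0,2,3,1)! = 1/12  (running 1/12)
⟨..|..⟩ = √(72)·(1/12) = +0.707107

+0.707107  (= +√(1/2))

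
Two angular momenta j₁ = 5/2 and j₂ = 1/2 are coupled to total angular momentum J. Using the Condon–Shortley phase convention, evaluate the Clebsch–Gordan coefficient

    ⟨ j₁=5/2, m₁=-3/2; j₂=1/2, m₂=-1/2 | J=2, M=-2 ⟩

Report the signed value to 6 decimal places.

+0.408248

triangle: 1!·4!·0!/6! = 24/720
(j±m)!: 1!·4!·0!·1!·0!·4! = 576
prefactor² = (2J+1)·Δ·N² = 96
  k=0: +1/(0!·1!·4!·0!·0!·0!) = 1/24
Σ = 1/24  ⇒  CG² = 96·1/24² = 1/6
CG = +√(1/6) = +0.408248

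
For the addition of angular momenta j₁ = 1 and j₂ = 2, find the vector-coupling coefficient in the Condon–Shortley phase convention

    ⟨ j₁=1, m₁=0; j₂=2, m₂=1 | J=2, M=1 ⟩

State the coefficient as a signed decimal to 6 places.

−√(1/6) ≈ -0.408248

√[5·1!1!3!/6! · 1!1!3!1!3!1!] = √(3/2)
  +(−1)^0/∏(0,1,1,3,0,0)! = 1/6  (running 1/6)
  +(−1)^1/∏(1,0,0,2,1,1)! = -1/2  (running -1/3)
⟨..|..⟩ = √(3/2)·(-1/3) = -0.408248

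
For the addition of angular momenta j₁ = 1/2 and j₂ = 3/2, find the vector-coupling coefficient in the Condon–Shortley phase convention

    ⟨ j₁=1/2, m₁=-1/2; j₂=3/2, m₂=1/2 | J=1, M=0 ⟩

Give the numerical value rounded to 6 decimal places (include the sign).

triangle: 1!*0!*2!/4! = 2/24
(j±m)!: 0!*1!*2!*1!*1!*1! = 2
prefactor² = (2J+1)*Δ*N² = 1/2
  k=1: −1/(1!*0!*0!*1!*0!*1!) = -1
Σ = -1  ⇒  CG² = 1/2*(-1)² = 1/2
CG = −√(1/2) = -0.707107

-0.707107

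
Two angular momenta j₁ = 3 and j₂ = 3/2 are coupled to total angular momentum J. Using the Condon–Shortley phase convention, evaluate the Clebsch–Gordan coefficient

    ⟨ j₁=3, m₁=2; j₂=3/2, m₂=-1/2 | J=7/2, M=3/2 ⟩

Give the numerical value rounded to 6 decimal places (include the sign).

+√(3/7) = +0.654654

j₁+j₂−J=1  J+j₁−j₂=5  J−j₁+j₂=2  j₁+j₂+J+1=9
(j₁±m₁, j₂±m₂, J±M) = (5,1,1,2,5,2)
P² = 6400/21
sum k=0..1:
  [0] +1/24 = 1/24
  [1] −1/240 = -1/240
S = 3/80
C² = P²·S² = 3/7 ; C = +0.654654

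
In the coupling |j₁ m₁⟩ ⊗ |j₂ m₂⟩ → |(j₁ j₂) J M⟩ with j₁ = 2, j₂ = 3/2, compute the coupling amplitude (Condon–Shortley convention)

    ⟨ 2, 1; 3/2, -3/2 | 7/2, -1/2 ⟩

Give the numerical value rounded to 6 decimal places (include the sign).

+√(4/35) = +0.338062

j₁+j₂−J=0  J+j₁−j₂=4  J−j₁+j₂=3  j₁+j₂+J+1=8
(j₁±m₁, j₂±m₂, J±M) = (3,1,0,3,3,4)
P² = 5184/35
sum k=0..0:
  [0] +1/36 = 1/36
S = 1/36
C² = P²·S² = 4/35 ; C = +0.338062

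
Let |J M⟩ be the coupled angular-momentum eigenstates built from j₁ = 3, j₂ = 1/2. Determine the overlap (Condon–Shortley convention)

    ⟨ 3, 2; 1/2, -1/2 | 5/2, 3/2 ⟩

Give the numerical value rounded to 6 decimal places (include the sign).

j₁+j₂−J=1  J+j₁−j₂=5  J−j₁+j₂=0  j₁+j₂+J+1=7
(j₁±m₁, j₂±m₂, J±M) = (5,1,0,1,4,1)
P² = 2880/7
sum k=0..0:
  [0] +1/24 = 1/24
S = 1/24
C² = P²·S² = 5/7 ; C = +0.845154

+0.845154  (= +√(5/7))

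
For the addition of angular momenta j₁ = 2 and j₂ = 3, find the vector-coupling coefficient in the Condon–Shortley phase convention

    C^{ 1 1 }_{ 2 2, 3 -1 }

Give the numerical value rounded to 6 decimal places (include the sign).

triangle: 4!*0!*2!/7! = 48/5040
(j±m)!: 4!*0!*2!*4!*2!*0! = 2304
prefactor² = (2J+1)*Δ*N² = 2304/35
  k=0: +1/(0!*4!*0!*2!*0!*0!) = 1/48
Σ = 1/48  ⇒  CG² = 2304/35*1/48² = 1/35
CG = +√(1/35) = +0.169031

+√(1/35) ≈ +0.169031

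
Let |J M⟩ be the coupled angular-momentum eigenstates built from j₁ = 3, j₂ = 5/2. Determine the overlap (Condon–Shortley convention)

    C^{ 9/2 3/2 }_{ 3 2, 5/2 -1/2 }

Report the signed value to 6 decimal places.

+√(169/462) = +0.604815

j₁+j₂−J=1  J+j₁−j₂=5  J−j₁+j₂=4  j₁+j₂+J+1=11
(j₁±m₁, j₂±m₂, J±M) = (5,1,2,3,6,3)
P² = 345600/77
sum k=0..1:
  [0] +1/96 = 1/96
  [1] −1/720 = -1/720
S = 13/1440
C² = P²·S² = 169/462 ; C = +0.604815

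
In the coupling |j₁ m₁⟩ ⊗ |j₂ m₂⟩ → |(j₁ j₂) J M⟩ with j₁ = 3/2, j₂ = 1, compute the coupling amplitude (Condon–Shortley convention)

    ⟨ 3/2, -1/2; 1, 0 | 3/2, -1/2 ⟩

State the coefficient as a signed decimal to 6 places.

√[4·1!2!1!/5! · 1!2!1!1!1!2!] = √(4/15)
  +(−1)^0/∏(0,1,2,1,0,0)! = 1/2  (running 1/2)
  +(−1)^1/∏(1,0,1,0,1,1)! = -1  (running -1/2)
⟨..|..⟩ = √(4/15)·(-1/2) = -0.258199

−√(1/15) = -0.258199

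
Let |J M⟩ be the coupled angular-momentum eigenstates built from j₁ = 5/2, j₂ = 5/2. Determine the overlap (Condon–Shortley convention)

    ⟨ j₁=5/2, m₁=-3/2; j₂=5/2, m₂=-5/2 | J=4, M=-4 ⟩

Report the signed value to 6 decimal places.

√[9·1!4!4!/10! · 1!4!0!5!0!8!] = √(165888)
  +(−1)^0/∏(0,1,4,0,0,4)! = 1/576  (running 1/576)
⟨..|..⟩ = √(165888)·(1/576) = +0.707107

+√(1/2) = +0.707107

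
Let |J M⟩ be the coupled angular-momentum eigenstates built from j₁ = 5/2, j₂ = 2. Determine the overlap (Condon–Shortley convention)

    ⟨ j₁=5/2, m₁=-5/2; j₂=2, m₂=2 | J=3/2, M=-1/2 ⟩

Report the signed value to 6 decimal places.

√[4·3!2!1!/7! · 0!5!4!0!1!2!] = √(384/7)
  +(−1)^3/∏(3,0,2,1,0,0)! = -1/12  (running -1/12)
⟨..|..⟩ = √(384/7)·(-1/12) = -0.617213

-0.617213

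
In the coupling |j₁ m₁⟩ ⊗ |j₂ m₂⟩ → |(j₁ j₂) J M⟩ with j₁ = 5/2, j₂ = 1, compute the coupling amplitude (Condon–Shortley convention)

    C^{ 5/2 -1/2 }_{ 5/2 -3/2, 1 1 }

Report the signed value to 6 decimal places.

-0.676123

√[6·1!4!1!/7! · 1!4!2!0!2!3!] = √(576/35)
  +(−1)^1/∏(1,0,3,1,1,0)! = -1/6  (running -1/6)
⟨..|..⟩ = √(576/35)·(-1/6) = -0.676123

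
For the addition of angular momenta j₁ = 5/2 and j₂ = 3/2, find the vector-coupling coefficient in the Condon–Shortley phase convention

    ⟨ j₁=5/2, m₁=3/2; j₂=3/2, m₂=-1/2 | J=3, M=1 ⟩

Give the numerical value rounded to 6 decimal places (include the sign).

√[7·1!4!2!/8! · 4!1!1!2!4!2!] = √(96/5)
  +(−1)^0/∏(0,1,1,1,3,1)! = 1/6  (running 1/6)
  +(−1)^1/∏(1,0,0,0,4,2)! = -1/48  (running 7/48)
⟨..|..⟩ = √(96/5)·(7/48) = +0.639010

+0.639010  (= +√(49/120))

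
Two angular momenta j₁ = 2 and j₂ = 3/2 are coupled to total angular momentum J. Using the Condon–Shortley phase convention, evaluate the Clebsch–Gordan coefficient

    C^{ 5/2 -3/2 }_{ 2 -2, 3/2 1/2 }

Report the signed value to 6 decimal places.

-0.676123

j₁+j₂−J=1  J+j₁−j₂=3  J−j₁+j₂=2  j₁+j₂+J+1=7
(j₁±m₁, j₂±m₂, J±M) = (0,4,2,1,1,4)
P² = 576/35
sum k=1..1:
  [1] −1/6 = -1/6
S = -1/6
C² = P²·S² = 16/35 ; C = -0.676123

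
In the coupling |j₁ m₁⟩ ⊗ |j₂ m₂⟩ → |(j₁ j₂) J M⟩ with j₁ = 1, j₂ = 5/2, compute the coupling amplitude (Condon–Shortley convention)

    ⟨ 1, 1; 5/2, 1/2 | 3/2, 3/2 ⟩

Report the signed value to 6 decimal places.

triangle: 2!·0!·3!/6! = 12/720
(j±m)!: 2!·0!·3!·2!·3!·0! = 144
prefactor² = (2J+1)·Δ·N² = 48/5
  k=0: +1/(0!·2!·0!·3!·0!·0!) = 1/12
Σ = 1/12  ⇒  CG² = 48/5·1/12² = 1/15
CG = +√(1/15) = +0.258199

+√(1/15) ≈ +0.258199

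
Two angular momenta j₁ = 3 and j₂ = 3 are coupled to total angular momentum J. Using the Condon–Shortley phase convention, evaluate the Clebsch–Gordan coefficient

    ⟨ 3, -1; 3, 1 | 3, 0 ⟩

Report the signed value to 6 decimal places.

+0.408248

triangle: 3!×3!×3!/10! = 216/3628800
(j±m)!: 2!×4!×4!×2!×3!×3! = 82944
prefactor² = (2J+1)×Δ×N² = 864/25
  k=1: −1/(1!×2!×3!×3!×0!×0!) = -1/72
  k=2: +1/(2!×1!×2!×2!×1!×1!) = 1/8
  k=3: −1/(3!×0!×1!×1!×2!×2!) = -1/24
Σ = 5/72  ⇒  CG² = 864/25×5/72² = 1/6
CG = +√(1/6) = +0.408248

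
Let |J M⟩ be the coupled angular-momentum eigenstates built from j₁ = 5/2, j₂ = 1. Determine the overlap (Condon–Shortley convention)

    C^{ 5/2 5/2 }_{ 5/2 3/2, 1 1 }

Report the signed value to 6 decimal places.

−√(2/7) ≈ -0.534522

√[6·1!4!1!/7! · 4!1!2!0!5!0!] = √(1152/7)
  +(−1)^1/∏(1,0,0,1,4,0)! = -1/24  (running -1/24)
⟨..|..⟩ = √(1152/7)·(-1/24) = -0.534522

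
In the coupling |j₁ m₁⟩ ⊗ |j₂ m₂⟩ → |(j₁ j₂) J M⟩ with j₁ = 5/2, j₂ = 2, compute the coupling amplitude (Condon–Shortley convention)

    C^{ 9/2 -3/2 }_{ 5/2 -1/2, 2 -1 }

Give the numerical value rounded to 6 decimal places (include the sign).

+0.690066

√[10·0!5!4!/10! · 2!3!1!3!3!6!] = √(17280/7)
  +(−1)^0/∏(0,0,3,1,2,3)! = 1/72  (running 1/72)
⟨..|..⟩ = √(17280/7)·(1/72) = +0.690066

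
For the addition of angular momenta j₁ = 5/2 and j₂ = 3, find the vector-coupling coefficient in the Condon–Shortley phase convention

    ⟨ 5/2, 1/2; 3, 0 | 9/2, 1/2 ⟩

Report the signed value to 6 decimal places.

+√(10/231) = +0.208063

triangle: 1!·4!·5!/11! = 2880/39916800
(j±m)!: 3!·2!·3!·3!·5!·4! = 1244160
prefactor² = (2J+1)·Δ·N² = 69120/77
  k=0: +1/(0!·1!·2!·3!·2!·2!) = 1/48
  k=1: −1/(1!·0!·1!·2!·3!·3!) = -1/72
Σ = 1/144  ⇒  CG² = 69120/77·1/144² = 10/231
CG = +√(10/231) = +0.208063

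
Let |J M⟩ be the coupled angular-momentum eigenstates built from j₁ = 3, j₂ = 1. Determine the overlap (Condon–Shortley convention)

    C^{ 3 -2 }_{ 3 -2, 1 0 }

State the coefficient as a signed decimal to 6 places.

triangle: 1!×5!×1!/8! = 120/40320
(j±m)!: 1!×5!×1!×1!×1!×5! = 14400
prefactor² = (2J+1)×Δ×N² = 300
  k=0: +1/(0!×1!×5!×1!×0!×0!) = 1/120
  k=1: −1/(1!×0!×4!×0!×1!×1!) = -1/24
Σ = -1/30  ⇒  CG² = 300×(-1/30)² = 1/3
CG = −√(1/3) = -0.577350

-0.577350  (= −√(1/3))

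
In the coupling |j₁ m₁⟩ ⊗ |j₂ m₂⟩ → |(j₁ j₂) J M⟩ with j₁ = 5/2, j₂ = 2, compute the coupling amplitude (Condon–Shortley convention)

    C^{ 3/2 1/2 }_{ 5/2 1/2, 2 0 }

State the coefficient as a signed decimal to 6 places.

j₁+j₂−J=3  J+j₁−j₂=2  J−j₁+j₂=1  j₁+j₂+J+1=7
(j₁±m₁, j₂±m₂, J±M) = (3,2,2,2,2,1)
P² = 32/35
sum k=1..2:
  [1] −1/2 = -1/2
  [2] +1/4 = 1/4
S = -1/4
C² = P²·S² = 2/35 ; C = -0.239046

-0.239046  (= −√(2/35))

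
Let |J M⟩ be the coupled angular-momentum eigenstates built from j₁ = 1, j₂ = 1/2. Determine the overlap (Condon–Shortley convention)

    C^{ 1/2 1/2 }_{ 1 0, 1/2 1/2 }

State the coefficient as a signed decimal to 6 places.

√[2·1!1!0!/3! · 1!1!1!0!1!0!] = √(1/3)
  +(−1)^1/∏(1,0,0,0,1,0)! = -1  (running -1)
⟨..|..⟩ = √(1/3)·(-1) = -0.577350

−√(1/3) ≈ -0.577350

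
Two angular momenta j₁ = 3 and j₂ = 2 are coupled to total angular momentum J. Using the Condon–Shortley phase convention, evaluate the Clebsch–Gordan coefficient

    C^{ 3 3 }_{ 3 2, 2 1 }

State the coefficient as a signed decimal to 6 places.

j₁+j₂−J=2  J+j₁−j₂=4  J−j₁+j₂=2  j₁+j₂+J+1=9
(j₁±m₁, j₂±m₂, J±M) = (5,1,3,1,6,0)
P² = 960
sum k=1..1:
  [1] −1/48 = -1/48
S = -1/48
C² = P²·S² = 5/12 ; C = -0.645497

−√(5/12) = -0.645497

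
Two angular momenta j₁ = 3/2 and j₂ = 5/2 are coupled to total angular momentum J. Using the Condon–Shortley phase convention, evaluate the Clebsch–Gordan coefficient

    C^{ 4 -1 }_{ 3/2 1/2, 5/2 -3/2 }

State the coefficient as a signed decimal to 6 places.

+0.517549

√[9·0!3!5!/9! · 2!1!1!4!3!5!] = √(4320/7)
  +(−1)^0/∏(0,0,1,1,2,4)! = 1/48  (running 1/48)
⟨..|..⟩ = √(4320/7)·(1/48) = +0.517549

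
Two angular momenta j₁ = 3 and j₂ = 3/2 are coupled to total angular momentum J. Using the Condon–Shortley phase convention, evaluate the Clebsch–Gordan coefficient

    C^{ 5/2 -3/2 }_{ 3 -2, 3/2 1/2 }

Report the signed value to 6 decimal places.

j₁+j₂−J=2  J+j₁−j₂=4  J−j₁+j₂=1  j₁+j₂+J+1=8
(j₁±m₁, j₂±m₂, J±M) = (1,5,2,1,1,4)
P² = 288/7
sum k=1..2:
  [1] −1/24 = -1/24
  [2] +1/12 = 1/12
S = 1/24
C² = P²·S² = 1/14 ; C = +0.267261

+0.267261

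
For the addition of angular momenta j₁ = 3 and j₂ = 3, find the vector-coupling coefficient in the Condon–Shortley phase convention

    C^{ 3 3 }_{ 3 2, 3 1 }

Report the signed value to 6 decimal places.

√[7·3!3!3!/10! · 5!1!4!2!6!0!] = √(1728)
  +(−1)^1/∏(1,2,0,3,3,0)! = -1/72  (running -1/72)
⟨..|..⟩ = √(1728)·(-1/72) = -0.577350

-0.577350  (= −√(1/3))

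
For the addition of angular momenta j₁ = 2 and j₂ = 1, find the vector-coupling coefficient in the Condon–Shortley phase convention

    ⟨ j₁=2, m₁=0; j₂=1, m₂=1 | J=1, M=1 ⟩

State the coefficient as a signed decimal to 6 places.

+√(1/10) ≈ +0.316228

√[3·2!2!0!/5! · 2!2!2!0!2!0!] = √(8/5)
  +(−1)^2/∏(2,0,0,0,2,0)! = 1/4  (running 1/4)
⟨..|..⟩ = √(8/5)·(1/4) = +0.316228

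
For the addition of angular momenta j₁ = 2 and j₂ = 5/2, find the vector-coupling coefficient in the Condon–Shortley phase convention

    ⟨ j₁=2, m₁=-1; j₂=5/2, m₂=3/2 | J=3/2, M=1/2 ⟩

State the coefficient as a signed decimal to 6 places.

+0.138013  (= +√(2/105))

triangle: 3!*1!*2!/7! = 12/5040
(j±m)!: 1!*3!*4!*1!*2!*1! = 288
prefactor² = (2J+1)*Δ*N² = 96/35
  k=2: +1/(2!*1!*1!*2!*0!*0!) = 1/4
  k=3: −1/(3!*0!*0!*1!*1!*1!) = -1/6
Σ = 1/12  ⇒  CG² = 96/35*1/12² = 2/105
CG = +√(2/105) = +0.138013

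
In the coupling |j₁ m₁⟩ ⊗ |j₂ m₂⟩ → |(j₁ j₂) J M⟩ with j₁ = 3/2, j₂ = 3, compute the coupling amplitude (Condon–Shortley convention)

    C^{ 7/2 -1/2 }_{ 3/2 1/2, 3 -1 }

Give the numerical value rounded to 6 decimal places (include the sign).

+√(2/7) ≈ +0.534522

triangle: 1!*2!*5!/9! = 240/362880
(j±m)!: 2!*1!*2!*4!*3!*4! = 13824
prefactor² = (2J+1)*Δ*N² = 512/7
  k=0: +1/(0!*1!*1!*2!*1!*3!) = 1/12
  k=1: −1/(1!*0!*0!*1!*2!*4!) = -1/48
Σ = 1/16  ⇒  CG² = 512/7*1/16² = 2/7
CG = +√(2/7) = +0.534522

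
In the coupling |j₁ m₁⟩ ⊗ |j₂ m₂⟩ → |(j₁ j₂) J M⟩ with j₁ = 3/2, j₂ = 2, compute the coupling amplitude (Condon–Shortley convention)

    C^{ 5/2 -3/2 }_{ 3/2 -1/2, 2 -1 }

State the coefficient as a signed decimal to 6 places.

+0.169031

j₁+j₂−J=1  J+j₁−j₂=2  J−j₁+j₂=3  j₁+j₂+J+1=7
(j₁±m₁, j₂±m₂, J±M) = (1,2,1,3,1,4)
P² = 144/35
sum k=0..1:
  [0] +1/4 = 1/4
  [1] −1/6 = -1/6
S = 1/12
C² = P²·S² = 1/35 ; C = +0.169031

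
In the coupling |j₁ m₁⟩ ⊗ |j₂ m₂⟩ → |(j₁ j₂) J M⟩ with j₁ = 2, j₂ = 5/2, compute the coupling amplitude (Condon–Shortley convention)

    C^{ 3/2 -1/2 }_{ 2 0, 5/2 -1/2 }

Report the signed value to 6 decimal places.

j₁+j₂−J=3  J+j₁−j₂=1  J−j₁+j₂=2  j₁+j₂+J+1=7
(j₁±m₁, j₂±m₂, J±M) = (2,2,2,3,1,2)
P² = 32/35
sum k=1..2:
  [1] −1/2 = -1/2
  [2] +1/4 = 1/4
S = -1/4
C² = P²·S² = 2/35 ; C = -0.239046

−√(2/35) ≈ -0.239046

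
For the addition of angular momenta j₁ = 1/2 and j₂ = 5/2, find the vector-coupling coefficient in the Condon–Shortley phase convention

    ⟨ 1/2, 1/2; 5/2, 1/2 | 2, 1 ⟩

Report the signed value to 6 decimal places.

j₁+j₂−J=1  J+j₁−j₂=0  J−j₁+j₂=4  j₁+j₂+J+1=6
(j₁±m₁, j₂±m₂, J±M) = (1,0,3,2,3,1)
P² = 12
sum k=0..0:
  [0] +1/6 = 1/6
S = 1/6
C² = P²·S² = 1/3 ; C = +0.577350

+0.577350  (= +√(1/3))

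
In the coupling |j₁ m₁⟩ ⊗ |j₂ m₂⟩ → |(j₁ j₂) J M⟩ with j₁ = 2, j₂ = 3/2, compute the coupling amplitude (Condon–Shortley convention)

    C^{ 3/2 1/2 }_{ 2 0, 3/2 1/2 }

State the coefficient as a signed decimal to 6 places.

triangle: 2!*2!*1!/6! = 4/720
(j±m)!: 2!*2!*2!*1!*2!*1! = 16
prefactor² = (2J+1)*Δ*N² = 16/45
  k=1: −1/(1!*1!*1!*1!*1!*0!) = -1
  k=2: +1/(2!*0!*0!*0!*2!*1!) = 1/4
Σ = -3/4  ⇒  CG² = 16/45*(-3/4)² = 1/5
CG = −√(1/5) = -0.447214

−√(1/5) = -0.447214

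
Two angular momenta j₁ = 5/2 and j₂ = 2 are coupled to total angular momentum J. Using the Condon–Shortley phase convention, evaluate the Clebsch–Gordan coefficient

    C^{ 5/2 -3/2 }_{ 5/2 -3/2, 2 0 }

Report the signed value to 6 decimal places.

j₁+j₂−J=2  J+j₁−j₂=3  J−j₁+j₂=2  j₁+j₂+J+1=8
(j₁±m₁, j₂±m₂, J±M) = (1,4,2,2,1,4)
P² = 288/35
sum k=1..2:
  [1] −1/6 = -1/6
  [2] +1/8 = 1/8
S = -1/24
C² = P²·S² = 1/70 ; C = -0.119523

-0.119523  (= −√(1/70))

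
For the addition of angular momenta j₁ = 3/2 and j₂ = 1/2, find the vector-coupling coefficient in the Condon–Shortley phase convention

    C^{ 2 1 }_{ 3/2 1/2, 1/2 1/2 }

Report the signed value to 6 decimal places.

j₁+j₂−J=0  J+j₁−j₂=3  J−j₁+j₂=1  j₁+j₂+J+1=5
(j₁±m₁, j₂±m₂, J±M) = (2,1,1,0,3,1)
P² = 3
sum k=0..0:
  [0] +1/2 = 1/2
S = 1/2
C² = P²·S² = 3/4 ; C = +0.866025

+0.866025  (= +√(3/4))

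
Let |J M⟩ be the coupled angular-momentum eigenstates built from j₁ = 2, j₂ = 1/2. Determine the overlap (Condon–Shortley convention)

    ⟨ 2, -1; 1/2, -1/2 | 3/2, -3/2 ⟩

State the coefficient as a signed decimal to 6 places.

+√(1/5) = +0.447214

triangle: 1!·3!·0!/5! = 6/120
(j±m)!: 1!·3!·0!·1!·0!·3! = 36
prefactor² = (2J+1)·Δ·N² = 36/5
  k=0: +1/(0!·1!·3!·0!·0!·0!) = 1/6
Σ = 1/6  ⇒  CG² = 36/5·1/6² = 1/5
CG = +√(1/5) = +0.447214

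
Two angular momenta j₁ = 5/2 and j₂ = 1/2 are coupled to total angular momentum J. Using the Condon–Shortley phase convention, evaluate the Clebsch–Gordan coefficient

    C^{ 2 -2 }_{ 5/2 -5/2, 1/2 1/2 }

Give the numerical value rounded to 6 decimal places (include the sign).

j₁+j₂−J=1  J+j₁−j₂=4  J−j₁+j₂=0  j₁+j₂+J+1=6
(j₁±m₁, j₂±m₂, J±M) = (0,5,1,0,0,4)
P² = 480
sum k=1..1:
  [1] −1/24 = -1/24
S = -1/24
C² = P²·S² = 5/6 ; C = -0.912871

-0.912871  (= −√(5/6))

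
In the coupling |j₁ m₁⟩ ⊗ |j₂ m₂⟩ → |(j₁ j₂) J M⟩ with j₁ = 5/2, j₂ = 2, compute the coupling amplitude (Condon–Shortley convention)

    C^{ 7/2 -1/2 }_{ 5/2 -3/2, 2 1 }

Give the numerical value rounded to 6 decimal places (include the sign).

-0.619780  (= −√(121/315))

√[8·1!4!3!/9! · 1!4!3!1!3!4!] = √(2304/35)
  +(−1)^0/∏(0,1,4,3,0,0)! = 1/144  (running 1/144)
  +(−1)^1/∏(1,0,3,2,1,1)! = -1/12  (running -11/144)
⟨..|..⟩ = √(2304/35)·(-11/144) = -0.619780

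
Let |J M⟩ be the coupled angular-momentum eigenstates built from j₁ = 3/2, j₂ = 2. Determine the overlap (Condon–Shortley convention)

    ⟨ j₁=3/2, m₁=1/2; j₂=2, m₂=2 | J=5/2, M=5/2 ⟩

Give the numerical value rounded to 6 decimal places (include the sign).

√[6·1!2!3!/7! · 2!1!4!0!5!0!] = √(576/7)
  +(−1)^1/∏(1,0,0,3,2,0)! = -1/12  (running -1/12)
⟨..|..⟩ = √(576/7)·(-1/12) = -0.755929

−√(4/7) ≈ -0.755929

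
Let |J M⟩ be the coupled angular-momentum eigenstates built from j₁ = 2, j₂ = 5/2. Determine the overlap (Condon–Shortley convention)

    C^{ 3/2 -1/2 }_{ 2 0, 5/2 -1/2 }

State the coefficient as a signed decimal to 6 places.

−√(2/35) ≈ -0.239046

√[4·3!1!2!/7! · 2!2!2!3!1!2!] = √(32/35)
  +(−1)^1/∏(1,2,1,1,0,1)! = -1/2  (running -1/2)
  +(−1)^2/∏(2,1,0,0,1,2)! = 1/4  (running -1/4)
⟨..|..⟩ = √(32/35)·(-1/4) = -0.239046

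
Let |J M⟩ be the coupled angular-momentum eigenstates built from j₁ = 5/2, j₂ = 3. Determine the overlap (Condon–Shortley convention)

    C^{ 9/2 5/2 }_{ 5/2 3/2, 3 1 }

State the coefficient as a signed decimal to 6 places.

j₁+j₂−J=1  J+j₁−j₂=4  J−j₁+j₂=5  j₁+j₂+J+1=11
(j₁±m₁, j₂±m₂, J±M) = (4,1,4,2,7,2)
P² = 92160/11
sum k=0..1:
  [0] +1/144 = 1/144
  [1] −1/288 = -1/288
S = 1/288
C² = P²·S² = 10/99 ; C = +0.317821

+0.317821  (= +√(10/99))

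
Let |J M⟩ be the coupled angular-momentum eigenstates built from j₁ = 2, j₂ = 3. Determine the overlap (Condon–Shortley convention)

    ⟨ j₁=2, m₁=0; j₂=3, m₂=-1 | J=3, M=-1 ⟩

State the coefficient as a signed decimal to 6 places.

√[7·2!2!4!/9! · 2!2!2!4!2!4!] = √(256/15)
  +(−1)^0/∏(0,2,2,2,0,2)! = 1/16  (running 1/16)
  +(−1)^1/∏(1,1,1,1,1,3)! = -1/6  (running -5/48)
  +(−1)^2/∏(2,0,0,0,2,4)! = 1/96  (running -3/32)
⟨..|..⟩ = √(256/15)·(-3/32) = -0.387298

−√(3/20) = -0.387298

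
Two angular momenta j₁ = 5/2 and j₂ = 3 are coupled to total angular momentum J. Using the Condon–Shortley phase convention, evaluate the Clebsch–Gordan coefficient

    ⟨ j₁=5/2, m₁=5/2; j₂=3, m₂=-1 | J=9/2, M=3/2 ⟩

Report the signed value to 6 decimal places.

triangle: 1!*4!*5!/11! = 2880/39916800
(j±m)!: 5!*0!*2!*4!*6!*3! = 24883200
prefactor² = (2J+1)*Δ*N² = 1382400/77
  k=0: +1/(0!*1!*0!*2!*4!*3!) = 1/288
Σ = 1/288  ⇒  CG² = 1382400/77*1/288² = 50/231
CG = +√(50/231) = +0.465242

+√(50/231) = +0.465242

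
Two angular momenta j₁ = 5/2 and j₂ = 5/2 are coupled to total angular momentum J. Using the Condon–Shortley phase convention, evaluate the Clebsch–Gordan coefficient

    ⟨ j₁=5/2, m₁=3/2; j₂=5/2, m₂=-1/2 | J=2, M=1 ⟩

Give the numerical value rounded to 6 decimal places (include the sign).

√[5·3!2!2!/8! · 4!1!2!3!3!1!] = √(36/7)
  +(−1)^0/∏(0,3,1,2,1,0)! = 1/12  (running 1/12)
  +(−1)^1/∏(1,2,0,1,2,1)! = -1/4  (running -1/6)
⟨..|..⟩ = √(36/7)·(-1/6) = -0.377964

−√(1/7) = -0.377964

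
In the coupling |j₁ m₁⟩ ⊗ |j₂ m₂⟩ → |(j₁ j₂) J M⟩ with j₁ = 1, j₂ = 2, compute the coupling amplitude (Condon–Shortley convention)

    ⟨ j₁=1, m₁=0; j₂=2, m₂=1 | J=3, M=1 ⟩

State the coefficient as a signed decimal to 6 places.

+0.730297

j₁+j₂−J=0  J+j₁−j₂=2  J−j₁+j₂=4  j₁+j₂+J+1=7
(j₁±m₁, j₂±m₂, J±M) = (1,1,3,1,4,2)
P² = 96/5
sum k=0..0:
  [0] +1/6 = 1/6
S = 1/6
C² = P²·S² = 8/15 ; C = +0.730297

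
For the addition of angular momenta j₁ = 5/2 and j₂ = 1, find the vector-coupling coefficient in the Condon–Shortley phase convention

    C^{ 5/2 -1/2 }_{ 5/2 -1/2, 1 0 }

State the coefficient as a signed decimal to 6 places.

-0.169031

√[6·1!4!1!/7! · 2!3!1!1!2!3!] = √(144/35)
  +(−1)^0/∏(0,1,3,1,1,0)! = 1/6  (running 1/6)
  +(−1)^1/∏(1,0,2,0,2,1)! = -1/4  (running -1/12)
⟨..|..⟩ = √(144/35)·(-1/12) = -0.169031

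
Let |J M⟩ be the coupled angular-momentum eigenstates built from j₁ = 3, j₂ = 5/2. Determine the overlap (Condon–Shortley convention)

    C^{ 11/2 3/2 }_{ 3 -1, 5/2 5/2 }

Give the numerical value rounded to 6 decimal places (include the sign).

+√(1/22) = +0.213201

triangle: 0!×6!×5!/12! = 86400/479001600
(j±m)!: 2!×4!×5!×0!×7!×4! = 696729600
prefactor² = (2J+1)×Δ×N² = 16588800/11
  k=0: +1/(0!×0!×4!×5!×2!×0!) = 1/5760
Σ = 1/5760  ⇒  CG² = 16588800/11×1/5760² = 1/22
CG = +√(1/22) = +0.213201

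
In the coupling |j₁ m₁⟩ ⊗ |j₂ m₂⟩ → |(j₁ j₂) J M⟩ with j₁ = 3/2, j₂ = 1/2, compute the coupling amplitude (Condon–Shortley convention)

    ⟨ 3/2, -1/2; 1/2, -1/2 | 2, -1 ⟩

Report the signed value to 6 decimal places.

√[5·0!3!1!/5! · 1!2!0!1!1!3!] = √(3)
  +(−1)^0/∏(0,0,2,0,1,1)! = 1/2  (running 1/2)
⟨..|..⟩ = √(3)·(1/2) = +0.866025

+0.866025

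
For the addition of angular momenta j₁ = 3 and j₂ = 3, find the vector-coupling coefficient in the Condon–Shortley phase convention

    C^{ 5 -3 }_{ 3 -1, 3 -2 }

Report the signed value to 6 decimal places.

+√(1/6) = +0.408248

√[11·1!5!5!/12! · 2!4!1!5!2!8!] = √(153600)
  +(−1)^0/∏(0,1,4,1,1,4)! = 1/576  (running 1/576)
  +(−1)^1/∏(1,0,3,0,2,5)! = -1/1440  (running 1/960)
⟨..|..⟩ = √(153600)·(1/960) = +0.408248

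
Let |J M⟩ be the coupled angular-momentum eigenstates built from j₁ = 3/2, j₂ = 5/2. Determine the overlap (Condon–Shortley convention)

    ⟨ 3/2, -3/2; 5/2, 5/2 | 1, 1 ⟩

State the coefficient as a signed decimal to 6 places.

−√(1/2) = -0.707107

j₁+j₂−J=3  J+j₁−j₂=0  J−j₁+j₂=2  j₁+j₂+J+1=6
(j₁±m₁, j₂±m₂, J±M) = (0,3,5,0,2,0)
P² = 72
sum k=3..3:
  [3] −1/12 = -1/12
S = -1/12
C² = P²·S² = 1/2 ; C = -0.707107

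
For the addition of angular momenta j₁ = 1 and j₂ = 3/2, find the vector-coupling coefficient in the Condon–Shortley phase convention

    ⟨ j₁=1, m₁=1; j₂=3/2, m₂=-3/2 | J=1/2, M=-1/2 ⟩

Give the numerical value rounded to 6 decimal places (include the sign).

+√(1/2) ≈ +0.707107

j₁+j₂−J=2  J+j₁−j₂=0  J−j₁+j₂=1  j₁+j₂+J+1=4
(j₁±m₁, j₂±m₂, J±M) = (2,0,0,3,0,1)
P² = 2
sum k=0..0:
  [0] +1/2 = 1/2
S = 1/2
C² = P²·S² = 1/2 ; C = +0.707107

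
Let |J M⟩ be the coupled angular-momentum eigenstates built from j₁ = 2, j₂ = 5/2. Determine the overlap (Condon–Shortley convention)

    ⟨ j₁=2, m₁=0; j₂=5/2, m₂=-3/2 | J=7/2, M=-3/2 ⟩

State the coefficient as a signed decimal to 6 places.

√[8·1!3!4!/9! · 2!2!1!4!2!5!] = √(512/7)
  +(−1)^0/∏(0,1,2,1,1,3)! = 1/12  (running 1/12)
  +(−1)^1/∏(1,0,1,0,2,4)! = -1/48  (running 1/16)
⟨..|..⟩ = √(512/7)·(1/16) = +0.534522

+0.534522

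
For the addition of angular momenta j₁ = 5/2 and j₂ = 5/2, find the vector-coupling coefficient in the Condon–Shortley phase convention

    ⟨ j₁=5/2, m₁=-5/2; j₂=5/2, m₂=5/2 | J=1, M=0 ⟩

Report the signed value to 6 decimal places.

+√(5/14) ≈ +0.597614

√[3·4!1!1!/7! · 0!5!5!0!1!1!] = √(1440/7)
  +(−1)^4/∏(4,0,1,1,0,0)! = 1/24  (running 1/24)
⟨..|..⟩ = √(1440/7)·(1/24) = +0.597614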